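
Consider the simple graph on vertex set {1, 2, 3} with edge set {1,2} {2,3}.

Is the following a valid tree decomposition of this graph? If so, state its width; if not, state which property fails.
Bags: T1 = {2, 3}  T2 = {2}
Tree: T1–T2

A tree decomposition must satisfy three properties: every vertex lies in some bag; for every edge, both endpoints lie together in some bag; and for every vertex, the bags containing it form a connected subtree. Here vertex 1 appears in no bag, so the decomposition is invalid.

No — vertex 1 appears in no bag.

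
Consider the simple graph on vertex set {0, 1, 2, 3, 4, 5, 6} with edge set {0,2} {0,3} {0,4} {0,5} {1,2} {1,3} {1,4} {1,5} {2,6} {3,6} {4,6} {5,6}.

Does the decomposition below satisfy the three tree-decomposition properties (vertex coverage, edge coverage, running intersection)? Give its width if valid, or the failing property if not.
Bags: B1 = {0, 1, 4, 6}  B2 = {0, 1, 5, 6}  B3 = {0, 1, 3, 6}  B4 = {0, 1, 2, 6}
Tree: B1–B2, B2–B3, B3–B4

Vertex coverage: the bags together contain {0, 1, 2, 3, 4, 5, 6}, the full vertex set. Edge coverage: each edge of G has both endpoints in at least one bag. Running intersection: for every vertex, the bags containing it form a connected subtree. All three properties hold, so this is a valid tree decomposition of width max|bag| − 1 = 3, and hence tw(G) ≤ 3.

Yes; width 3.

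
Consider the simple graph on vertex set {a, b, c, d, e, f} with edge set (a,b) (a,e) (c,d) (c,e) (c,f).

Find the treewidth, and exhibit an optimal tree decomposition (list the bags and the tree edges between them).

Every bag has size at most 2, so the width is 2 − 1 = 1 and tw(G) ≤ 1. Any graph with an edge has treewidth ≥ 1, and G has the edge e–a. Combining the bounds, tw(G) = 1.

Treewidth 1.
One optimal decomposition is:
Bags: B1 = {a, e}  B2 = {c, e}  B3 = {a, b}  B4 = {c, d}  B5 = {c, f}
Tree: B1–B2, B1–B3, B2–B4, B4–B5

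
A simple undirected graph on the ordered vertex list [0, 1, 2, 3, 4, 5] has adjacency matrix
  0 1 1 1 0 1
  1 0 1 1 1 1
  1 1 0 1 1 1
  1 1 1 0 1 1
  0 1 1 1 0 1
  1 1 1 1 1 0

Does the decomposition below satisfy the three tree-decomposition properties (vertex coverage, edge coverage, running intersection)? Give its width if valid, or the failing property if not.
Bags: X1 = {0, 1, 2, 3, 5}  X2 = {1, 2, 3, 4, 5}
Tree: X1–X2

Vertex coverage: the bags together contain {0, 1, 2, 3, 4, 5}, the full vertex set. Edge coverage: each edge of G has both endpoints in at least one bag. Running intersection: for every vertex, the bags containing it form a connected subtree. All three properties hold, so this is a valid tree decomposition of width max|bag| − 1 = 4, and hence tw(G) ≤ 4.

Yes; width 4.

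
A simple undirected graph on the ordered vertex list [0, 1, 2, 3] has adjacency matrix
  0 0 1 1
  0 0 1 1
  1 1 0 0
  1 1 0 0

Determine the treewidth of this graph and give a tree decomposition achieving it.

The largest bag has 3 vertices, giving width 2; this decomposition certifies tw(G) ≤ 2. Since 3–0–2–1–3 is a cycle in G, G is not acyclic. Forests are exactly the graphs of treewidth ≤ 1, so tw(G) ≥ 2. The upper and lower bounds meet at 2, so that is the treewidth.

Treewidth 2.
One optimal decomposition is:
Bags: B1 = {0, 2, 3}  B2 = {1, 2, 3}
Tree: B1–B2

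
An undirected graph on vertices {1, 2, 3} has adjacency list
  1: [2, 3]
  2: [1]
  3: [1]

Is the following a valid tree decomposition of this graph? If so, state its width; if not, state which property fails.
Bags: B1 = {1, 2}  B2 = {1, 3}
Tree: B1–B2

Yes; width 1.

Vertex coverage: the bags together contain {1, 2, 3}, the full vertex set. Edge coverage: each edge of G has both endpoints in at least one bag. Running intersection: for every vertex, the bags containing it form a connected subtree. All three properties hold, so this is a valid tree decomposition of width max|bag| − 1 = 1, and hence tw(G) ≤ 1.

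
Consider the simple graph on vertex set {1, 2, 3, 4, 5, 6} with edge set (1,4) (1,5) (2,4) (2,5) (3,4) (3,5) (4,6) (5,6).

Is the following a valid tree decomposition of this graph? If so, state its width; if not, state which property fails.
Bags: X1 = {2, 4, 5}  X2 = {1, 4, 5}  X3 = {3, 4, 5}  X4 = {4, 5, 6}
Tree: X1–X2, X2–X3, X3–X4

Yes; width 2.

Vertex coverage: the bags together contain {1, 2, 3, 4, 5, 6}, the full vertex set. Edge coverage: each edge of G has both endpoints in at least one bag. Running intersection: for every vertex, the bags containing it form a connected subtree. All three properties hold, so this is a valid tree decomposition of width max|bag| − 1 = 2, and hence tw(G) ≤ 2.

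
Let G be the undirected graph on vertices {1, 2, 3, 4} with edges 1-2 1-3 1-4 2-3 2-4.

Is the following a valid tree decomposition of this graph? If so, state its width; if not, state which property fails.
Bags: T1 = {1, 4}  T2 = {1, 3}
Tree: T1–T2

A tree decomposition must satisfy three properties: every vertex lies in some bag; for every edge, both endpoints lie together in some bag; and for every vertex, the bags containing it form a connected subtree. Here vertex 2 appears in no bag, so the decomposition is invalid.

No — vertex 2 appears in no bag.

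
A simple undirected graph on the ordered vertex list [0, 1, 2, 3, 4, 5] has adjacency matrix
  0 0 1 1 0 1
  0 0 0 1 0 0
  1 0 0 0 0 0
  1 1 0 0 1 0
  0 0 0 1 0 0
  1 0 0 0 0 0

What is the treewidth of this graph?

1

A width-1 tree decomposition is:
Bags: B1 = {0, 3}  B2 = {3, 4}  B3 = {0, 2}  B4 = {1, 3}  B5 = {0, 5}
Tree: B1–B2, B1–B3, B1–B4, B1–B5
Every bag has size at most 2, so the width is 2 − 1 = 1 and tw(G) ≤ 1. Since G has at least one edge (e.g. 0–3), it is not an edgeless graph, so tw(G) ≥ 1. Combining the bounds, tw(G) = 1.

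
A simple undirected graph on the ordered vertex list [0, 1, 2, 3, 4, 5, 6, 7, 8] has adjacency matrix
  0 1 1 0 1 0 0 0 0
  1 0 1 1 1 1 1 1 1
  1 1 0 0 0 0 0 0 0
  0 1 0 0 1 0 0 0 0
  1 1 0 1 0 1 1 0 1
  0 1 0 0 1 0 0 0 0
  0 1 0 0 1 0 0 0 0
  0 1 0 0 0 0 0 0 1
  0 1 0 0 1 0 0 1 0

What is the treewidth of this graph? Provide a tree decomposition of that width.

Treewidth 2.
One such decomposition:
Bags: B1 = {1, 7, 8}  B2 = {1, 4, 8}  B3 = {1, 4, 5}  B4 = {0, 1, 4}  B5 = {1, 4, 6}  B6 = {1, 3, 4}  B7 = {0, 1, 2}
Tree: B1–B2, B2–B3, B3–B4, B3–B5, B3–B6, B4–B7

Each bag holds 3 vertices, so the decomposition has width 2, which upper-bounds the treewidth. Conversely, {0, 1, 2} is a clique of size 3, and the vertices of any clique must share a bag in every tree decomposition; so some bag has ≥ 3 vertices and tw(G) ≥ 2. Combining the bounds, tw(G) = 2.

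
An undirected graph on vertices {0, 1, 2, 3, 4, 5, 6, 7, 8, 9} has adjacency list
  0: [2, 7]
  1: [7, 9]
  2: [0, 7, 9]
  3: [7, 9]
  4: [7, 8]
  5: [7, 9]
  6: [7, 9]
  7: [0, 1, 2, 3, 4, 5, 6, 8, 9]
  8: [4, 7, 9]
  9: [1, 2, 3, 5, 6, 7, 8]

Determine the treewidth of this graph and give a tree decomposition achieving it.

Treewidth 2.
One such decomposition:
Bags: B1 = {7, 8, 9}  B2 = {6, 7, 9}  B3 = {3, 7, 9}  B4 = {5, 7, 9}  B5 = {1, 7, 9}  B6 = {2, 7, 9}  B7 = {0, 2, 7}  B8 = {4, 7, 8}
Tree: B1–B2, B2–B3, B1–B4, B1–B5, B4–B6, B6–B7, B1–B8

The largest bag has 3 vertices, giving width 2; this decomposition certifies tw(G) ≤ 2. On the other hand G contains the 3-clique {0, 2, 7}. A clique must lie in a single bag of any decomposition, so no decomposition can have width below 2. Hence tw(G) = 2 exactly.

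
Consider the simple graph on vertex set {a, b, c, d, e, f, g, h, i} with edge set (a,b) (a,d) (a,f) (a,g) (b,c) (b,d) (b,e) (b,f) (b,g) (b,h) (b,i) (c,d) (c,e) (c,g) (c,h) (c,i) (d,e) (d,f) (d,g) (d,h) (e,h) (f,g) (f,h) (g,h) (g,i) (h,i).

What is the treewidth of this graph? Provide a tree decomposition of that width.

Treewidth 4.
One optimal decomposition is:
Bags: B1 = {b, c, g, h, i}  B2 = {b, c, d, g, h}  B3 = {b, d, f, g, h}  B4 = {b, c, d, e, h}  B5 = {a, b, d, f, g}
Tree: B1–B2, B2–B3, B2–B4, B3–B5

Every bag has size at most 5, so the width is 5 − 1 = 4 and tw(G) ≤ 4. On the other hand G contains the 5-clique {b, c, d, g, h}. A clique must lie in a single bag of any decomposition, so no decomposition can have width below 4. Hence tw(G) = 4 exactly.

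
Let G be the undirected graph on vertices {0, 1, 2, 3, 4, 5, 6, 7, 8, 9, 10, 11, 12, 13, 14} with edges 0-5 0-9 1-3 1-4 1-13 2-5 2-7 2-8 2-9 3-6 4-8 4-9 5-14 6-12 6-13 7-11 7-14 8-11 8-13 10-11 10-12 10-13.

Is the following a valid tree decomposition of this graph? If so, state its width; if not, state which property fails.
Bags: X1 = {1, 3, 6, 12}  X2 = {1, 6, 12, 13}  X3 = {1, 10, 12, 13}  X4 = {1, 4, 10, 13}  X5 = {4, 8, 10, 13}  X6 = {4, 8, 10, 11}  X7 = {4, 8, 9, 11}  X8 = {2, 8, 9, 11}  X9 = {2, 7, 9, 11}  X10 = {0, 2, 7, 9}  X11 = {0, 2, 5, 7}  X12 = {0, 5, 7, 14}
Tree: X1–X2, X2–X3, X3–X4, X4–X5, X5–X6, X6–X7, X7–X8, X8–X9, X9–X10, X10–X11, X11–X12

Yes; width 3.

Every vertex of G appears in some bag (union = {0, 1, 2, 3, 4, 5, 6, 7, 8, 9, 10, 11, 12, 13, 14}); every edge is covered by a bag; and for each vertex v the set of bags containing v is connected in the bag tree. The decomposition is therefore valid. The largest bag has 4 vertices, so the width is 3.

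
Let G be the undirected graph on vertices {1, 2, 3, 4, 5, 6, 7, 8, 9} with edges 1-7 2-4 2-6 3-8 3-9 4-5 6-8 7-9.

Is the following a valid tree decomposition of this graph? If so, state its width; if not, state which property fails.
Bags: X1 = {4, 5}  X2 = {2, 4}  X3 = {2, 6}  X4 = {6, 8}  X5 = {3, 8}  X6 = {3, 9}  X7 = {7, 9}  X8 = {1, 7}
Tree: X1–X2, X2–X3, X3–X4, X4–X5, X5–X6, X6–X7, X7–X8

Checking the three conditions: (i) the bags cover all of {1, 2, 3, 4, 5, 6, 7, 8, 9}; (ii) for each edge, some bag contains both endpoints; (iii) the bags containing any fixed vertex form a subtree. All hold, so the decomposition is valid with width 2 − 1 = 1.

Yes; width 1.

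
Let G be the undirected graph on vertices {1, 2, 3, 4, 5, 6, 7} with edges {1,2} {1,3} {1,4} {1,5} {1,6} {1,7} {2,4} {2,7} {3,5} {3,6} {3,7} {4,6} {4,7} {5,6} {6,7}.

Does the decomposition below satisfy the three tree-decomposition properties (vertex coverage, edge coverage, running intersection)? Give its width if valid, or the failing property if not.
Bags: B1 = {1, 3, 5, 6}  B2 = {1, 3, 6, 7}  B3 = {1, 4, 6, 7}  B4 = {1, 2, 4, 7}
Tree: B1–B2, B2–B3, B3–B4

Yes; width 3.

Checking the three conditions: (i) the bags cover all of {1, 2, 3, 4, 5, 6, 7}; (ii) for each edge, some bag contains both endpoints; (iii) the bags containing any fixed vertex form a subtree. All hold, so the decomposition is valid with width 4 − 1 = 3.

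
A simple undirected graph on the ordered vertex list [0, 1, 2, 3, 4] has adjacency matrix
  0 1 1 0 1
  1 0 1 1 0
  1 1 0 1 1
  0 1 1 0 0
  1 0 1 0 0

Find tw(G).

2

A width-2 tree decomposition is:
Bags: B1 = {0, 1, 2}  B2 = {1, 2, 3}  B3 = {0, 2, 4}
Tree: B1–B2, B1–B3
Every bag has size at most 3, so the width is 3 − 1 = 2 and tw(G) ≤ 2. Conversely, {0, 1, 2} is a clique of size 3, and the vertices of any clique must share a bag in every tree decomposition; so some bag has ≥ 3 vertices and tw(G) ≥ 2. Therefore the treewidth is 2.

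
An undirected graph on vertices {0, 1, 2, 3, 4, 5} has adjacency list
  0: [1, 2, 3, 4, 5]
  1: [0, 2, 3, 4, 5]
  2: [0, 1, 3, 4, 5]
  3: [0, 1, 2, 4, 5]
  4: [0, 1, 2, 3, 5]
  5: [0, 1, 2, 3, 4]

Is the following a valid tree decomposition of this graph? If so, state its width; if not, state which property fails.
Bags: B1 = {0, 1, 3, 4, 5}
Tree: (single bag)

A tree decomposition must satisfy three properties: every vertex lies in some bag; for every edge, both endpoints lie together in some bag; and for every vertex, the bags containing it form a connected subtree. Here vertex 2 appears in no bag, so the decomposition is invalid.

No — vertex 2 appears in no bag.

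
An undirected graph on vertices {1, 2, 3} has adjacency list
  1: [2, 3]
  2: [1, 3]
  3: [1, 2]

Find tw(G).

2

A width-2 tree decomposition is:
Bags: B1 = {1, 2, 3}
Tree: (single bag)
A single bag containing all 3 vertices is trivially a valid decomposition of width 2. Conversely, {1, 2, 3} is a clique of size 3, and the vertices of any clique must share a bag in every tree decomposition; so some bag has ≥ 3 vertices and tw(G) ≥ 2. The upper and lower bounds meet at 2, so that is the treewidth.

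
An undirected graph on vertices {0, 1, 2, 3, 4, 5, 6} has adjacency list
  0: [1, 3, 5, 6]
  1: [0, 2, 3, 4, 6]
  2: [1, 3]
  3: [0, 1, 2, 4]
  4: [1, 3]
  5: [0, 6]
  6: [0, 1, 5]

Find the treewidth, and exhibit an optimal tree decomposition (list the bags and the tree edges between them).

Treewidth 2.
Bags: B1 = {0, 1, 3}  B2 = {0, 1, 6}  B3 = {1, 2, 3}  B4 = {0, 5, 6}  B5 = {1, 3, 4}
Tree: B1–B2, B1–B3, B2–B4, B3–B5

The largest bag has 3 vertices, giving width 2; this decomposition certifies tw(G) ≤ 2. For the lower bound, the 3 vertices {0, 1, 3} are pairwise adjacent, and any tree decomposition puts a clique entirely inside one bag — forcing width ≥ 2. The upper and lower bounds meet at 2, so that is the treewidth.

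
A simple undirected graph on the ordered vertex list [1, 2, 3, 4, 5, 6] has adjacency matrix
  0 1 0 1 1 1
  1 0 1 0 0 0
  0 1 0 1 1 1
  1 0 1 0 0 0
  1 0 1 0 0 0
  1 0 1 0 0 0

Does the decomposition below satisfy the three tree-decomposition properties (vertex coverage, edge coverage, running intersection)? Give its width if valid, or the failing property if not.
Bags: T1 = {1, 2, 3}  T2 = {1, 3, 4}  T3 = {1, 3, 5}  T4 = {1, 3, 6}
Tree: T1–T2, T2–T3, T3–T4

Yes; width 2.

Vertex coverage: the bags together contain {1, 2, 3, 4, 5, 6}, the full vertex set. Edge coverage: each edge of G has both endpoints in at least one bag. Running intersection: for every vertex, the bags containing it form a connected subtree. All three properties hold, so this is a valid tree decomposition of width max|bag| − 1 = 2, and hence tw(G) ≤ 2.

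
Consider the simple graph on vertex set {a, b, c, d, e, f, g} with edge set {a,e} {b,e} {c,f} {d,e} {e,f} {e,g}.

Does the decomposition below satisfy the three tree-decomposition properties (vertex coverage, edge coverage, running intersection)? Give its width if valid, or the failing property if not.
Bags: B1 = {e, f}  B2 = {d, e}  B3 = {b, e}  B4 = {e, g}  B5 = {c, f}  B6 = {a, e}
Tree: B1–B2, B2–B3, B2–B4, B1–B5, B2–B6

Vertex coverage: the bags together contain {a, b, c, d, e, f, g}, the full vertex set. Edge coverage: each edge of G has both endpoints in at least one bag. Running intersection: for every vertex, the bags containing it form a connected subtree. All three properties hold, so this is a valid tree decomposition of width max|bag| − 1 = 1, and hence tw(G) ≤ 1.

Yes; width 1.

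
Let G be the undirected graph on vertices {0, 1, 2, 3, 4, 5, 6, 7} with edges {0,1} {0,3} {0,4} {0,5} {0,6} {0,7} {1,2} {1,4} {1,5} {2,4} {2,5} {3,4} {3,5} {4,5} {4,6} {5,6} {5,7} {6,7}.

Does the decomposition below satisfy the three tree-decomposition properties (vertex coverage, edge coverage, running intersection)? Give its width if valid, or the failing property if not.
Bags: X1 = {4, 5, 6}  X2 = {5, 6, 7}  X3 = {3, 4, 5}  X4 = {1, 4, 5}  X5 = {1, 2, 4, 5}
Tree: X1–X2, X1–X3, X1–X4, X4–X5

No — vertex 0 appears in no bag.

A tree decomposition must satisfy three properties: every vertex lies in some bag; for every edge, both endpoints lie together in some bag; and for every vertex, the bags containing it form a connected subtree. Here vertex 0 appears in no bag, so the decomposition is invalid.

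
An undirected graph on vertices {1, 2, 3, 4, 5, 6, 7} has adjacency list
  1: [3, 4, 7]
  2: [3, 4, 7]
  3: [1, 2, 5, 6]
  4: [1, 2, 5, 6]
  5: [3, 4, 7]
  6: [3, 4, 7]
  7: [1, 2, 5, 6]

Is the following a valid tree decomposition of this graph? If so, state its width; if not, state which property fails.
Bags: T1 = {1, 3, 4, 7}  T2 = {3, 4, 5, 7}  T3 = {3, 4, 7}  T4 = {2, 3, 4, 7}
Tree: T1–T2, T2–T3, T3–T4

A tree decomposition must satisfy three properties: every vertex lies in some bag; for every edge, both endpoints lie together in some bag; and for every vertex, the bags containing it form a connected subtree. Here vertex 6 appears in no bag, so the decomposition is invalid.

No — vertex 6 appears in no bag.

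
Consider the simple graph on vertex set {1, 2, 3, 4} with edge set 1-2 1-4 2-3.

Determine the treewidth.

A width-1 tree decomposition is:
Bags: B1 = {1, 2}  B2 = {2, 3}  B3 = {1, 4}
Tree: B1–B2, B1–B3
The largest bag has 2 vertices, giving width 1; this decomposition certifies tw(G) ≤ 1. G has an edge, so its treewidth is at least 1. Combining the bounds, tw(G) = 1.

1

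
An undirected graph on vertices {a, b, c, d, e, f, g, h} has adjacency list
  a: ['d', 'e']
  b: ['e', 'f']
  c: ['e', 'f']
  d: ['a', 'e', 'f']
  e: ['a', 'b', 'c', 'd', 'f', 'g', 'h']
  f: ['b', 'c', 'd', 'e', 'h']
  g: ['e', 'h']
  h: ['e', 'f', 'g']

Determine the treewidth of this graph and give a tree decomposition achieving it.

Treewidth 2.
One optimal decomposition is:
Bags: B1 = {c, e, f}  B2 = {e, f, h}  B3 = {d, e, f}  B4 = {a, d, e}  B5 = {e, g, h}  B6 = {b, e, f}
Tree: B1–B2, B1–B3, B3–B4, B2–B5, B3–B6

Each bag holds 3 vertices, so the decomposition has width 2, which upper-bounds the treewidth. For the lower bound, the 3 vertices {e, g, h} are pairwise adjacent, and any tree decomposition puts a clique entirely inside one bag — forcing width ≥ 2. The upper and lower bounds meet at 2, so that is the treewidth.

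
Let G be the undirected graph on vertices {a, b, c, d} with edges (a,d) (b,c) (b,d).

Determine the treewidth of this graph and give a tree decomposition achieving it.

Treewidth 1.
One optimal decomposition is:
Bags: B1 = {a, d}  B2 = {b, d}  B3 = {b, c}
Tree: B1–B2, B2–B3

Each bag holds 2 vertices, so the decomposition has width 1, which upper-bounds the treewidth. Any graph with an edge has treewidth ≥ 1, and G has the edge a–d. Combining the bounds, tw(G) = 1.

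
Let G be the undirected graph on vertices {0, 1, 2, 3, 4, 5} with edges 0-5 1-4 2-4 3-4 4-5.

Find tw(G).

A width-1 tree decomposition is:
Bags: B1 = {1, 4}  B2 = {3, 4}  B3 = {2, 4}  B4 = {4, 5}  B5 = {0, 5}
Tree: B1–B2, B2–B3, B1–B4, B4–B5
Each bag holds 2 vertices, so the decomposition has width 1, which upper-bounds the treewidth. Any graph with an edge has treewidth ≥ 1, and G has the edge 4–1. The upper and lower bounds meet at 1, so that is the treewidth.

1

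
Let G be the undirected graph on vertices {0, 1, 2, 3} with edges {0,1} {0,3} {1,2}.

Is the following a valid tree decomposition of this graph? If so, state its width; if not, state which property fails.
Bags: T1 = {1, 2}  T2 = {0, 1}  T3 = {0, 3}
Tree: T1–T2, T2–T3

Checking the three conditions: (i) the bags cover all of {0, 1, 2, 3}; (ii) for each edge, some bag contains both endpoints; (iii) the bags containing any fixed vertex form a subtree. All hold, so the decomposition is valid with width 2 − 1 = 1.

Yes; width 1.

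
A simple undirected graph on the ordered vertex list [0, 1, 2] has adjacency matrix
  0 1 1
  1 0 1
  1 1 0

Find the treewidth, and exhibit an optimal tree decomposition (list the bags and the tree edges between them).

A single bag containing all 3 vertices is trivially a valid decomposition of width 2. Conversely, {0, 1, 2} is a clique of size 3, and the vertices of any clique must share a bag in every tree decomposition; so some bag has ≥ 3 vertices and tw(G) ≥ 2. Therefore the treewidth is 2.

Treewidth 2.
One such decomposition:
Bags: B1 = {0, 1, 2}
Tree: (single bag)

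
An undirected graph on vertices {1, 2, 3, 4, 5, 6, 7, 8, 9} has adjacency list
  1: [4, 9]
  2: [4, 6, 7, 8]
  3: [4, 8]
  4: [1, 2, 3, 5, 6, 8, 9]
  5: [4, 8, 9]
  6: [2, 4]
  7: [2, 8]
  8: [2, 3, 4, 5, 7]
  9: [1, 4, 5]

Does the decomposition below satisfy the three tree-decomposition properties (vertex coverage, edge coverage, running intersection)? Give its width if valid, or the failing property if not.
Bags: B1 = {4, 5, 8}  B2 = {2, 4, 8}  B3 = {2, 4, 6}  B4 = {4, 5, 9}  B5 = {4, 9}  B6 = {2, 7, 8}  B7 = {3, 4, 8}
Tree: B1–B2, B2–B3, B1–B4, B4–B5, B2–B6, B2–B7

A tree decomposition must satisfy three properties: every vertex lies in some bag; for every edge, both endpoints lie together in some bag; and for every vertex, the bags containing it form a connected subtree. Here vertex 1 appears in no bag, so the decomposition is invalid.

No — vertex 1 appears in no bag.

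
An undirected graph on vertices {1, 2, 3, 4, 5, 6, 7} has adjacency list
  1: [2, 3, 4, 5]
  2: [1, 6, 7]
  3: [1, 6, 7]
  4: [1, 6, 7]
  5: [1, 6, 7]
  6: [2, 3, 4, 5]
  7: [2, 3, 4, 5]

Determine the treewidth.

3

A width-3 tree decomposition is:
Bags: B1 = {1, 3, 6, 7}  B2 = {1, 2, 6, 7}  B3 = {1, 4, 6, 7}  B4 = {1, 5, 6, 7}
Tree: B1–B2, B2–B3, B3–B4
Each bag holds 4 vertices, so the decomposition has width 3, which upper-bounds the treewidth. For the lower bound: the 4 vertex sets {1,3}, {2,6}, {7}, {4} are disjoint, each induces a connected subgraph, and every pair is joined by at least one edge of G. Contracting each set to a single vertex therefore yields K_{4} as a minor, and since treewidth is minor-monotone, tw(G) ≥ tw(K_{4}) = 3. Therefore the treewidth is 3.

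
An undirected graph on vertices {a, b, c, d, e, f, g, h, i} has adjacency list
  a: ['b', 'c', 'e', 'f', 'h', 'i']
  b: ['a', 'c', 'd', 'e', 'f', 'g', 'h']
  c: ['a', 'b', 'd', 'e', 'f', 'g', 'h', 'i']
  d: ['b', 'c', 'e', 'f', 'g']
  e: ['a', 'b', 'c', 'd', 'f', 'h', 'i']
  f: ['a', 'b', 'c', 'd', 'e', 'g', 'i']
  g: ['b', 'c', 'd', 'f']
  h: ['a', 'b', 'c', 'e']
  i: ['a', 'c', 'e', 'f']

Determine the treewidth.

4

A width-4 tree decomposition is:
Bags: B1 = {b, c, d, e, f}  B2 = {b, c, d, f, g}  B3 = {a, b, c, e, f}  B4 = {a, b, c, e, h}  B5 = {a, c, e, f, i}
Tree: B1–B2, B1–B3, B3–B4, B3–B5
The largest bag has 5 vertices, giving width 4; this decomposition certifies tw(G) ≤ 4. On the other hand G contains the 5-clique {a, b, c, e, h}. A clique must lie in a single bag of any decomposition, so no decomposition can have width below 4. Therefore the treewidth is 4.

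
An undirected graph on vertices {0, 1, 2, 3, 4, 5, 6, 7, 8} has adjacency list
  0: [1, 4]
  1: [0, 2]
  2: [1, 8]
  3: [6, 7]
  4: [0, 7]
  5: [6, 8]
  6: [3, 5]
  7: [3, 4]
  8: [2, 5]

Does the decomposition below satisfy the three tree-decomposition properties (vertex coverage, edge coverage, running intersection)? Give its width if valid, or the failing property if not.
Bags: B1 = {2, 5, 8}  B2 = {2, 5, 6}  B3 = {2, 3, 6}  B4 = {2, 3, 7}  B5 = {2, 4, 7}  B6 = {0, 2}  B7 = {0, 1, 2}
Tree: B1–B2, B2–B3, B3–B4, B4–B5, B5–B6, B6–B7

A tree decomposition must satisfy three properties: every vertex lies in some bag; for every edge, both endpoints lie together in some bag; and for every vertex, the bags containing it form a connected subtree. Here edge (4,0) lies in no bag, so the decomposition is invalid.

No — edge (4,0) lies in no bag.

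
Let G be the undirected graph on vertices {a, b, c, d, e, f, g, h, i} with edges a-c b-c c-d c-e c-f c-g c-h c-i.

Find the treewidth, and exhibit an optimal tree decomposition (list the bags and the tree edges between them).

Each bag holds 2 vertices, so the decomposition has width 1, which upper-bounds the treewidth. Since G has at least one edge (e.g. b–c), it is not an edgeless graph, so tw(G) ≥ 1. Therefore the treewidth is 1.

Treewidth 1.
One optimal decomposition is:
Bags: B1 = {b, c}  B2 = {c, i}  B3 = {c, g}  B4 = {c, e}  B5 = {c, h}  B6 = {c, f}  B7 = {a, c}  B8 = {c, d}
Tree: B1–B2, B1–B3, B3–B4, B1–B5, B1–B6, B2–B7, B1–B8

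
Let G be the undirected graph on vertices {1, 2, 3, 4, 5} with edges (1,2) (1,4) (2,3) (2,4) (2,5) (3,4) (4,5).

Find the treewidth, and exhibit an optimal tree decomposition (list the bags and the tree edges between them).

Treewidth 2.
One optimal decomposition is:
Bags: B1 = {2, 4, 5}  B2 = {2, 3, 4}  B3 = {1, 2, 4}
Tree: B1–B2, B1–B3

Each bag holds 3 vertices, so the decomposition has width 2, which upper-bounds the treewidth. Conversely, {1, 2, 4} is a clique of size 3, and the vertices of any clique must share a bag in every tree decomposition; so some bag has ≥ 3 vertices and tw(G) ≥ 2. Combining the bounds, tw(G) = 2.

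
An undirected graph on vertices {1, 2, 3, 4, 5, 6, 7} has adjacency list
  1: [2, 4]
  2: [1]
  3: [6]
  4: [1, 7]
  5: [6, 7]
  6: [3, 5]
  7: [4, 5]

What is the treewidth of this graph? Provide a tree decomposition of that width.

Treewidth 1.
Bags: B1 = {3, 6}  B2 = {5, 6}  B3 = {5, 7}  B4 = {4, 7}  B5 = {1, 4}  B6 = {1, 2}
Tree: B1–B2, B2–B3, B3–B4, B4–B5, B5–B6

The largest bag has 2 vertices, giving width 1; this decomposition certifies tw(G) ≤ 1. Since G has at least one edge (e.g. 3–6), it is not an edgeless graph, so tw(G) ≥ 1. Combining the bounds, tw(G) = 1.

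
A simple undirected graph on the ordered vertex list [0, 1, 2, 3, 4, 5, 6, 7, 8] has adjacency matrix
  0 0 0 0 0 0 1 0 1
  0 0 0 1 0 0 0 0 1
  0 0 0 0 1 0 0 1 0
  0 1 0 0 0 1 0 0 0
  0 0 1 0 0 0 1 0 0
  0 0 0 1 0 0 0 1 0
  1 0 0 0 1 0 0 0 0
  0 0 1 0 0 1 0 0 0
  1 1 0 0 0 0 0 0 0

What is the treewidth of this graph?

A width-2 tree decomposition is:
Bags: B1 = {1, 3, 5}  B2 = {1, 5, 7}  B3 = {1, 2, 7}  B4 = {1, 2, 4}  B5 = {1, 4, 6}  B6 = {0, 1, 6}  B7 = {0, 1, 8}
Tree: B1–B2, B2–B3, B3–B4, B4–B5, B5–B6, B6–B7
The largest bag has 3 vertices, giving width 2; this decomposition certifies tw(G) ≤ 2. The edges 1–3–5–7–2–4–6–0–8–1 form a cycle, so G is not a tree and its treewidth is at least 2. Combining the bounds, tw(G) = 2.

2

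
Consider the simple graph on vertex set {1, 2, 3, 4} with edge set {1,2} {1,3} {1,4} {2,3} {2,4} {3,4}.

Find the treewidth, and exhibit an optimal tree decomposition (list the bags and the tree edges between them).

Treewidth 3.
One such decomposition:
Bags: B1 = {1, 2, 3, 4}
Tree: (single bag)

With just one bag of size 4, the width is 4 − 1 = 3, so tw(G) ≤ 3. For the lower bound, the 4 vertices {1, 2, 3, 4} are pairwise adjacent, and any tree decomposition puts a clique entirely inside one bag — forcing width ≥ 3. Therefore the treewidth is 3.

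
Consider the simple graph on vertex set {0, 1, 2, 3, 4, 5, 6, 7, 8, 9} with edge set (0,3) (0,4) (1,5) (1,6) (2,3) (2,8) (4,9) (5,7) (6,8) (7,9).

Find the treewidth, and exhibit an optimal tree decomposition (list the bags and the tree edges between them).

Treewidth 2.
Bags: B1 = {1, 6, 8}  B2 = {1, 5, 8}  B3 = {5, 7, 8}  B4 = {7, 8, 9}  B5 = {4, 8, 9}  B6 = {0, 4, 8}  B7 = {0, 3, 8}  B8 = {2, 3, 8}
Tree: B1–B2, B2–B3, B3–B4, B4–B5, B5–B6, B6–B7, B7–B8

Every bag has size at most 3, so the width is 3 − 1 = 2 and tw(G) ≤ 2. For the lower bound, G contains the cycle 8–6–1–5–7–9–4–0–3–2–8, so G is not a forest; only forests have treewidth ≤ 1, hence tw(G) ≥ 2. The upper and lower bounds meet at 2, so that is the treewidth.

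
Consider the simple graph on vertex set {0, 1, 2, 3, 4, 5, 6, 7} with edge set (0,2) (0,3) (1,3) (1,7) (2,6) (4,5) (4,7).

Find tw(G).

A width-1 tree decomposition is:
Bags: B1 = {4, 5}  B2 = {4, 7}  B3 = {1, 7}  B4 = {1, 3}  B5 = {0, 3}  B6 = {0, 2}  B7 = {2, 6}
Tree: B1–B2, B2–B3, B3–B4, B4–B5, B5–B6, B6–B7
Each bag holds 2 vertices, so the decomposition has width 1, which upper-bounds the treewidth. Any graph with an edge has treewidth ≥ 1, and G has the edge 5–4. Therefore the treewidth is 1.

1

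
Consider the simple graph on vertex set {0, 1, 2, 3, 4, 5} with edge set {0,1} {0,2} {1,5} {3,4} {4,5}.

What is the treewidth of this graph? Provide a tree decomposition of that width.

Every bag has size at most 2, so the width is 2 − 1 = 1 and tw(G) ≤ 1. Any graph with an edge has treewidth ≥ 1, and G has the edge 5–1. The upper and lower bounds meet at 1, so that is the treewidth.

Treewidth 1.
Bags: B1 = {1, 5}  B2 = {0, 1}  B3 = {4, 5}  B4 = {3, 4}  B5 = {0, 2}
Tree: B1–B2, B1–B3, B3–B4, B2–B5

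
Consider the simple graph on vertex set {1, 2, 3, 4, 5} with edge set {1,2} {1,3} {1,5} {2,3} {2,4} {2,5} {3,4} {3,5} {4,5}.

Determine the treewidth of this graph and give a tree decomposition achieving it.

Treewidth 3.
One optimal decomposition is:
Bags: B1 = {2, 3, 4, 5}  B2 = {1, 2, 3, 5}
Tree: B1–B2

Each bag holds 4 vertices, so the decomposition has width 3, which upper-bounds the treewidth. Conversely, {1, 2, 3, 5} is a clique of size 4, and the vertices of any clique must share a bag in every tree decomposition; so some bag has ≥ 4 vertices and tw(G) ≥ 3. Hence tw(G) = 3 exactly.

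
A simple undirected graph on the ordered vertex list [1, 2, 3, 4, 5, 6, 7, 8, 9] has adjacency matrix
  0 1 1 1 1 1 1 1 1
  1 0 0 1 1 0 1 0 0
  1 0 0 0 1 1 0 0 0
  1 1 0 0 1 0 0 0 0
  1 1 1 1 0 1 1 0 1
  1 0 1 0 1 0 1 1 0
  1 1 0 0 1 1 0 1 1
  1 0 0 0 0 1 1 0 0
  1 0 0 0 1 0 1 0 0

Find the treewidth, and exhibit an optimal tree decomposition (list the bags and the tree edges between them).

Treewidth 3.
One such decomposition:
Bags: B1 = {1, 6, 7, 8}  B2 = {1, 5, 6, 7}  B3 = {1, 2, 5, 7}  B4 = {1, 5, 7, 9}  B5 = {1, 2, 4, 5}  B6 = {1, 3, 5, 6}
Tree: B1–B2, B2–B3, B3–B4, B3–B5, B2–B6

Every bag has size at most 4, so the width is 4 − 1 = 3 and tw(G) ≤ 3. Conversely, {1, 6, 7, 8} is a clique of size 4, and the vertices of any clique must share a bag in every tree decomposition; so some bag has ≥ 4 vertices and tw(G) ≥ 3. Combining the bounds, tw(G) = 3.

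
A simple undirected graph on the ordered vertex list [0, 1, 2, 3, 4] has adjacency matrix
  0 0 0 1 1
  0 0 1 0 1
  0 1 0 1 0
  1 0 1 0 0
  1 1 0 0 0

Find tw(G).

2

A width-2 tree decomposition is:
Bags: B1 = {1, 2, 3}  B2 = {0, 1, 3}  B3 = {0, 1, 4}
Tree: B1–B2, B2–B3
Every bag has size at most 3, so the width is 3 − 1 = 2 and tw(G) ≤ 2. For the lower bound, G contains the cycle 1–2–3–0–4–1, so G is not a forest; only forests have treewidth ≤ 1, hence tw(G) ≥ 2. The upper and lower bounds meet at 2, so that is the treewidth.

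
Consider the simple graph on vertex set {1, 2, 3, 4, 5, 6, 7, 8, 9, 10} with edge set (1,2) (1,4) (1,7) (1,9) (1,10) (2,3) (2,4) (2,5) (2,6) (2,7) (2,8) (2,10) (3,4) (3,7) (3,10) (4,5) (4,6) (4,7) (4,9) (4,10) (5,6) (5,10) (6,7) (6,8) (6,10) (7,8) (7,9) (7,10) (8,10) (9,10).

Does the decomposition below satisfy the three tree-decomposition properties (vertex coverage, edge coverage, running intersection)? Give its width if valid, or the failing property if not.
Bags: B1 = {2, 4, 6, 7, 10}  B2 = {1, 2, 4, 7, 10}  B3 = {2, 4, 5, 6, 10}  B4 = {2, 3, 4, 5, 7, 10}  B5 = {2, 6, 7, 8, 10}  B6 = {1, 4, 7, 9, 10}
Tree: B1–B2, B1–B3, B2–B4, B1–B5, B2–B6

No — bags containing vertex 5 are not connected in the tree.

A tree decomposition must satisfy three properties: every vertex lies in some bag; for every edge, both endpoints lie together in some bag; and for every vertex, the bags containing it form a connected subtree. Here bags containing vertex 5 are not connected in the tree, so the decomposition is invalid.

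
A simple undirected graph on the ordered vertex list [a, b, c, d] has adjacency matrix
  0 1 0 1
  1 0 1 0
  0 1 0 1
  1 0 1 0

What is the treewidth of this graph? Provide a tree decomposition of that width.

Treewidth 2.
Bags: B1 = {a, b, c}  B2 = {a, c, d}
Tree: B1–B2

The largest bag has 3 vertices, giving width 2; this decomposition certifies tw(G) ≤ 2. Since a–b–c–d–a is a cycle in G, G is not acyclic. Forests are exactly the graphs of treewidth ≤ 1, so tw(G) ≥ 2. Combining the bounds, tw(G) = 2.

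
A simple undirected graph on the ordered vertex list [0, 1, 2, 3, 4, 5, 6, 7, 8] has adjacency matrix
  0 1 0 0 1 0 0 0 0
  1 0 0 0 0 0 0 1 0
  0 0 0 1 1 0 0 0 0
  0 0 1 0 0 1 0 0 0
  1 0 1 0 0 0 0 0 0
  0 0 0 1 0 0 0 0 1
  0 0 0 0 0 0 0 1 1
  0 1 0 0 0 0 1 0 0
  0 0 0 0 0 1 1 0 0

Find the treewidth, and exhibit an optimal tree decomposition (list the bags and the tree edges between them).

Every bag has size at most 3, so the width is 3 − 1 = 2 and tw(G) ≤ 2. For the lower bound, G contains the cycle 1–7–6–8–5–3–2–4–0–1, so G is not a forest; only forests have treewidth ≤ 1, hence tw(G) ≥ 2. Hence tw(G) = 2 exactly.

Treewidth 2.
Bags: B1 = {1, 6, 7}  B2 = {1, 6, 8}  B3 = {1, 5, 8}  B4 = {1, 3, 5}  B5 = {1, 2, 3}  B6 = {1, 2, 4}  B7 = {0, 1, 4}
Tree: B1–B2, B2–B3, B3–B4, B4–B5, B5–B6, B6–B7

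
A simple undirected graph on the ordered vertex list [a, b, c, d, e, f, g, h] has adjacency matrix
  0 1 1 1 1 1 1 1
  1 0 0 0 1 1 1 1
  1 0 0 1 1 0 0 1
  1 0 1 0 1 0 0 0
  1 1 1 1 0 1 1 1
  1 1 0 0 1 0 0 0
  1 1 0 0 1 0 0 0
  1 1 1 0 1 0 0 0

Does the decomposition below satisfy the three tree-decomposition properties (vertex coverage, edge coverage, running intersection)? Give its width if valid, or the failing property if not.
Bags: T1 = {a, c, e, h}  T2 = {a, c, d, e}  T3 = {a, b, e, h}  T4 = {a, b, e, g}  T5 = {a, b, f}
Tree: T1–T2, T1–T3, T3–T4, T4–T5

No — edge (e,f) lies in no bag.

A tree decomposition must satisfy three properties: every vertex lies in some bag; for every edge, both endpoints lie together in some bag; and for every vertex, the bags containing it form a connected subtree. Here edge (e,f) lies in no bag, so the decomposition is invalid.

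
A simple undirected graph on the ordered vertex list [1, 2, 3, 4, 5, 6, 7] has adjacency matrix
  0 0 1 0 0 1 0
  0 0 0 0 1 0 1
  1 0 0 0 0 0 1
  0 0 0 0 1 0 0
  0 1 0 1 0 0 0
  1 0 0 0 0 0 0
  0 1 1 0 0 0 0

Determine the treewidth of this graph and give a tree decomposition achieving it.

Treewidth 1.
One optimal decomposition is:
Bags: B1 = {4, 5}  B2 = {2, 5}  B3 = {2, 7}  B4 = {3, 7}  B5 = {1, 3}  B6 = {1, 6}
Tree: B1–B2, B2–B3, B3–B4, B4–B5, B5–B6

Every bag has size at most 2, so the width is 2 − 1 = 1 and tw(G) ≤ 1. Since G has at least one edge (e.g. 4–5), it is not an edgeless graph, so tw(G) ≥ 1. Hence tw(G) = 1 exactly.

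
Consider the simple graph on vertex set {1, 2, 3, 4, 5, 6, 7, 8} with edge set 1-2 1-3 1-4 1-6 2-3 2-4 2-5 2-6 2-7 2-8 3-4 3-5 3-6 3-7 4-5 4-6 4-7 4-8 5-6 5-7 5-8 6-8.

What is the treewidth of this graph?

4

A width-4 tree decomposition is:
Bags: B1 = {2, 3, 4, 5, 6}  B2 = {2, 3, 4, 5, 7}  B3 = {1, 2, 3, 4, 6}  B4 = {2, 4, 5, 6, 8}
Tree: B1–B2, B1–B3, B1–B4
Every bag has size at most 5, so the width is 5 − 1 = 4 and tw(G) ≤ 4. Conversely, {2, 4, 5, 6, 8} is a clique of size 5, and the vertices of any clique must share a bag in every tree decomposition; so some bag has ≥ 5 vertices and tw(G) ≥ 4. Hence tw(G) = 4 exactly.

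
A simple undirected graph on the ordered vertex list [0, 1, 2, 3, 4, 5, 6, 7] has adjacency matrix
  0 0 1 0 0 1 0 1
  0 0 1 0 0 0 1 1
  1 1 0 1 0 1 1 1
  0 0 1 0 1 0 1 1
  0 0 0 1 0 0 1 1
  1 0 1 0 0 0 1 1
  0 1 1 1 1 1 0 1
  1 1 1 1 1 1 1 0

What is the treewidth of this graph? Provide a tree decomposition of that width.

Treewidth 3.
Bags: B1 = {2, 3, 6, 7}  B2 = {3, 4, 6, 7}  B3 = {2, 5, 6, 7}  B4 = {1, 2, 6, 7}  B5 = {0, 2, 5, 7}
Tree: B1–B2, B1–B3, B3–B4, B3–B5

The largest bag has 4 vertices, giving width 3; this decomposition certifies tw(G) ≤ 3. On the other hand G contains the 4-clique {0, 2, 5, 7}. A clique must lie in a single bag of any decomposition, so no decomposition can have width below 3. Combining the bounds, tw(G) = 3.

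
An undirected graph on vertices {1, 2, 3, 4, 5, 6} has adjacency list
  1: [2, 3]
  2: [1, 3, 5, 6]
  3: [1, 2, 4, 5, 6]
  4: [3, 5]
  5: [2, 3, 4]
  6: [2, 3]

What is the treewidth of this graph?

A width-2 tree decomposition is:
Bags: B1 = {2, 3, 5}  B2 = {1, 2, 3}  B3 = {2, 3, 6}  B4 = {3, 4, 5}
Tree: B1–B2, B2–B3, B1–B4
Each bag holds 3 vertices, so the decomposition has width 2, which upper-bounds the treewidth. For the lower bound, the 3 vertices {1, 2, 3} are pairwise adjacent, and any tree decomposition puts a clique entirely inside one bag — forcing width ≥ 2. Hence tw(G) = 2 exactly.

2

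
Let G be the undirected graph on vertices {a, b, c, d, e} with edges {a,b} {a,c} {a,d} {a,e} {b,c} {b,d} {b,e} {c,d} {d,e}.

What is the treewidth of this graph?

3

A width-3 tree decomposition is:
Bags: B1 = {a, b, d, e}  B2 = {a, b, c, d}
Tree: B1–B2
Every bag has size at most 4, so the width is 4 − 1 = 3 and tw(G) ≤ 3. Conversely, {a, b, d, e} is a clique of size 4, and the vertices of any clique must share a bag in every tree decomposition; so some bag has ≥ 4 vertices and tw(G) ≥ 3. Hence tw(G) = 3 exactly.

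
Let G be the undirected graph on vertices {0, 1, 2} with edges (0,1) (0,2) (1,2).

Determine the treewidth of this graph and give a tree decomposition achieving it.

Treewidth 2.
One such decomposition:
Bags: B1 = {0, 1, 2}
Tree: (single bag)

With just one bag of size 3, the width is 3 − 1 = 2, so tw(G) ≤ 2. Conversely, {0, 1, 2} is a clique of size 3, and the vertices of any clique must share a bag in every tree decomposition; so some bag has ≥ 3 vertices and tw(G) ≥ 2. Combining the bounds, tw(G) = 2.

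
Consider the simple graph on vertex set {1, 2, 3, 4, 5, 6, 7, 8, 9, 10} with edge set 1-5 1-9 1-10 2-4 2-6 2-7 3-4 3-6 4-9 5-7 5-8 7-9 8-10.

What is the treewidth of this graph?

2

A width-2 tree decomposition is:
Bags: B1 = {3, 4, 6}  B2 = {2, 4, 6}  B3 = {2, 4, 9}  B4 = {2, 7, 9}  B5 = {1, 7, 9}  B6 = {1, 5, 7}  B7 = {1, 5, 10}  B8 = {5, 8, 10}
Tree: B1–B2, B2–B3, B3–B4, B4–B5, B5–B6, B6–B7, B7–B8
Each bag holds 3 vertices, so the decomposition has width 2, which upper-bounds the treewidth. Since 3–6–2–4–3 is a cycle in G, G is not acyclic. Forests are exactly the graphs of treewidth ≤ 1, so tw(G) ≥ 2. Hence tw(G) = 2 exactly.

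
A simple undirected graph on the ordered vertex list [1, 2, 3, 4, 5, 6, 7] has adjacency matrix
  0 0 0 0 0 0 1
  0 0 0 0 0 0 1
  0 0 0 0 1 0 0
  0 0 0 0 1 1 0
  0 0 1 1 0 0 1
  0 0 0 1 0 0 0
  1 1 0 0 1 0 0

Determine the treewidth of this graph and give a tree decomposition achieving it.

Treewidth 1.
One optimal decomposition is:
Bags: B1 = {4, 5}  B2 = {4, 6}  B3 = {5, 7}  B4 = {3, 5}  B5 = {2, 7}  B6 = {1, 7}
Tree: B1–B2, B1–B3, B1–B4, B3–B5, B3–B6

Every bag has size at most 2, so the width is 2 − 1 = 1 and tw(G) ≤ 1. G has an edge, so its treewidth is at least 1. The upper and lower bounds meet at 1, so that is the treewidth.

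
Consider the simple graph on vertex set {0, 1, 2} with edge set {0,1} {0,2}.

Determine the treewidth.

A width-1 tree decomposition is:
Bags: B1 = {0, 2}  B2 = {0, 1}
Tree: B1–B2
The largest bag has 2 vertices, giving width 1; this decomposition certifies tw(G) ≤ 1. Any graph with an edge has treewidth ≥ 1, and G has the edge 0–2. Combining the bounds, tw(G) = 1.

1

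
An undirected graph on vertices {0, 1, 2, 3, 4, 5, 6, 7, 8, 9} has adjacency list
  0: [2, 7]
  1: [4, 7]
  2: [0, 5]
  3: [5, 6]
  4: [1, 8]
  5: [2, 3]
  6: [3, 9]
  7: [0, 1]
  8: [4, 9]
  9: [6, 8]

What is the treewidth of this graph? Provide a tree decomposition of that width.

The largest bag has 3 vertices, giving width 2; this decomposition certifies tw(G) ≤ 2. The edges 1–4–8–9–6–3–5–2–0–7–1 form a cycle, so G is not a tree and its treewidth is at least 2. The upper and lower bounds meet at 2, so that is the treewidth.

Treewidth 2.
Bags: B1 = {1, 4, 8}  B2 = {1, 8, 9}  B3 = {1, 6, 9}  B4 = {1, 3, 6}  B5 = {1, 3, 5}  B6 = {1, 2, 5}  B7 = {0, 1, 2}  B8 = {0, 1, 7}
Tree: B1–B2, B2–B3, B3–B4, B4–B5, B5–B6, B6–B7, B7–B8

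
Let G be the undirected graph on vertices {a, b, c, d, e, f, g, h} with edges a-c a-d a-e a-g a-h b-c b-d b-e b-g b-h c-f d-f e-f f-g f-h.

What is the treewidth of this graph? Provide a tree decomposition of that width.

The largest bag has 4 vertices, giving width 3; this decomposition certifies tw(G) ≤ 3. For the lower bound: the 4 vertex sets {b,g}, {a,c}, {f}, {h} are disjoint, each induces a connected subgraph, and every pair is joined by at least one edge of G. Contracting each set to a single vertex therefore yields K_{4} as a minor, and since treewidth is minor-monotone, tw(G) ≥ tw(K_{4}) = 3. Therefore the treewidth is 3.

Treewidth 3.
One optimal decomposition is:
Bags: B1 = {a, b, f, g}  B2 = {a, b, c, f}  B3 = {a, b, f, h}  B4 = {a, b, e, f}  B5 = {a, b, d, f}
Tree: B1–B2, B2–B3, B3–B4, B4–B5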